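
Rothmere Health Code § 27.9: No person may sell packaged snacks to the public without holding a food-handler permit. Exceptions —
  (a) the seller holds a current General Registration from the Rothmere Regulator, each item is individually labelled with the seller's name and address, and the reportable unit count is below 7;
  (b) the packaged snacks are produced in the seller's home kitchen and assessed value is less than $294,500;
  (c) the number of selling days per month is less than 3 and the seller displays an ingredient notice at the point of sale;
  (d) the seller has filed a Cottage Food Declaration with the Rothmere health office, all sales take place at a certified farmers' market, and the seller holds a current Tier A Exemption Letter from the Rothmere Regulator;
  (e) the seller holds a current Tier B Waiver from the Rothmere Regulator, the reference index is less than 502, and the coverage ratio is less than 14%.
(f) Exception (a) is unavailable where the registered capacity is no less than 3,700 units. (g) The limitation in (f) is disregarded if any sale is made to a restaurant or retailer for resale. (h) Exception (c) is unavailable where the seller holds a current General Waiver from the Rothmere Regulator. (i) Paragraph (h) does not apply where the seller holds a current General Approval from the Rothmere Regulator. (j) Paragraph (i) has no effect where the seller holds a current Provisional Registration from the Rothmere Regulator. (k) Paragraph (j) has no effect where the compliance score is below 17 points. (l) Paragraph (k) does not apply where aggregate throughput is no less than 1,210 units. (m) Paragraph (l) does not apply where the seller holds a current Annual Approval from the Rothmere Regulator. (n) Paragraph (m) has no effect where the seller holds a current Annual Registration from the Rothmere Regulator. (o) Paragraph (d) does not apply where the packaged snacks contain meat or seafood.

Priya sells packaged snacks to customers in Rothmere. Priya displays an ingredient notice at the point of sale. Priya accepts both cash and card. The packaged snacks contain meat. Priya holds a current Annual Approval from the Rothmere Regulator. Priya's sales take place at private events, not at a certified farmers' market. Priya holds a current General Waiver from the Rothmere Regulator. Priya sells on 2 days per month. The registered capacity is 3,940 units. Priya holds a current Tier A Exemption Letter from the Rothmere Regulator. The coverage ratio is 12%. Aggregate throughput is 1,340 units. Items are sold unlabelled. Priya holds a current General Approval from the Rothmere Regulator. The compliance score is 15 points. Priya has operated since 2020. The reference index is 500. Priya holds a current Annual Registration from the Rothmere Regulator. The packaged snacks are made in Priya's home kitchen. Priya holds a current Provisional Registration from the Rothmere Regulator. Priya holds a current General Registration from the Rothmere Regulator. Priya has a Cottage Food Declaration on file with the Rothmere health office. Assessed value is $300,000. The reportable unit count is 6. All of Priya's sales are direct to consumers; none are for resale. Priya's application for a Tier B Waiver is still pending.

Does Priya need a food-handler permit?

Exception (a) requires that each item is individually labelled with the seller's name and address; but items are sold unlabelled, so (a) is unavailable.
Exception (b) does not apply: assessed value is $300,000, not less than $294,500.
Exception (c): the number of selling days per month is 2, less than the 3 limit; an ingredient notice is displayed — every condition holds. But: (h) operates against (c): a current General Waiver is held. (i) applies (a current General Approval is held), but is overridden by (j): (j) operates against (i): a current Provisional Registration is held. (k) would limit (j) — the compliance score is 15 points, below the 17 points limit — but (l) sets (k) aside: (l) operates against (k): aggregate throughput is 1,340 units, meeting the 1,210 units threshold. (m) would limit (l) — a current Annual Approval is held — but (n) sets (m) aside: (n) operates — a current Annual Registration is held. So (c) is unavailable.
Exception (d) does not apply: sales are at private events, not a certified farmers' market.
Exception (e) fails — the Tier B Waiver is not current.
No exception applies. The general rule governs.

Yes — Priya must hold a food-handler permit.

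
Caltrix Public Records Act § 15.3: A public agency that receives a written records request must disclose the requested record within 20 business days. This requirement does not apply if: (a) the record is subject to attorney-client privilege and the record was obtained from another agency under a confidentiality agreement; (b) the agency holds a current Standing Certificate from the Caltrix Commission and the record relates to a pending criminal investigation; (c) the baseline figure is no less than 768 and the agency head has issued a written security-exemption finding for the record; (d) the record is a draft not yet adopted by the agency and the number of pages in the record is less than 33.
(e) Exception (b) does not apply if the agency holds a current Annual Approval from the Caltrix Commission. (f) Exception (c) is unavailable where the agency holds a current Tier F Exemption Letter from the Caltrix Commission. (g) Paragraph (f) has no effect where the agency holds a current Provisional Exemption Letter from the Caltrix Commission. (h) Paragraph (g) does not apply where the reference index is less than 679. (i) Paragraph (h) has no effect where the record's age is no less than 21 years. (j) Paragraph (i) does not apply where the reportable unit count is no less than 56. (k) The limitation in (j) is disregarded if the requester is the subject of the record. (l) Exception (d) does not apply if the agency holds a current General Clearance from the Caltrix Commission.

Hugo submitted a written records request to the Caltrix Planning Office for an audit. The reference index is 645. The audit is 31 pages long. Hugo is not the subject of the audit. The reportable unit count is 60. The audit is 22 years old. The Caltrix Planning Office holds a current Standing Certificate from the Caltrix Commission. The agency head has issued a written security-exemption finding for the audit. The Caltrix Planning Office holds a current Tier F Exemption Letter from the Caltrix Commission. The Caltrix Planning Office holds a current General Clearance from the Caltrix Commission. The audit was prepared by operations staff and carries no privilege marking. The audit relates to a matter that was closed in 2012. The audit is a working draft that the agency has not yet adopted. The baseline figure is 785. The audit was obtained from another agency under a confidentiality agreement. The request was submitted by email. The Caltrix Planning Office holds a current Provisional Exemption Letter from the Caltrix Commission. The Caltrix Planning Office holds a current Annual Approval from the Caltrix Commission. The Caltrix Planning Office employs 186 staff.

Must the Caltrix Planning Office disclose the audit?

Exception (a) does not apply: the audit carries no privilege marking.
Exception (b) requires that the record relates to a pending criminal investigation; but the audit relates to a closed matter, so (b) is unavailable.
Exception (c) is satisfied on its face — the baseline figure is 785, meeting the 768 threshold; a written security-exemption finding has been issued. Turning to paragraphs (f)–(k): (f) operates against (c): a current Tier F Exemption Letter is held. (g) is triggered (a current Provisional Exemption Letter is held), but is set aside by (h): (h) operates against (g): the reference index is 645, less than the 679 limit. (i) applies (the record's age is 22 years, meeting the 21 years threshold), but is overridden by (j): (j) operates against (i): the reportable unit count is 60, meeting the 56 threshold. (k) is inapplicable (Hugo is not the subject of the audit), so (j) stands. (c) is therefore removed.
Exception (d) is satisfied on its face — the audit is an unadopted draft; the number of pages in the record is 31, less than the 33 limit. Turning to paragraph (l): (l) applies — a current General Clearance is held. Exception (d) does not apply.
No exception displaces § 15.3.

Yes — the Caltrix Planning Office must disclose the audit.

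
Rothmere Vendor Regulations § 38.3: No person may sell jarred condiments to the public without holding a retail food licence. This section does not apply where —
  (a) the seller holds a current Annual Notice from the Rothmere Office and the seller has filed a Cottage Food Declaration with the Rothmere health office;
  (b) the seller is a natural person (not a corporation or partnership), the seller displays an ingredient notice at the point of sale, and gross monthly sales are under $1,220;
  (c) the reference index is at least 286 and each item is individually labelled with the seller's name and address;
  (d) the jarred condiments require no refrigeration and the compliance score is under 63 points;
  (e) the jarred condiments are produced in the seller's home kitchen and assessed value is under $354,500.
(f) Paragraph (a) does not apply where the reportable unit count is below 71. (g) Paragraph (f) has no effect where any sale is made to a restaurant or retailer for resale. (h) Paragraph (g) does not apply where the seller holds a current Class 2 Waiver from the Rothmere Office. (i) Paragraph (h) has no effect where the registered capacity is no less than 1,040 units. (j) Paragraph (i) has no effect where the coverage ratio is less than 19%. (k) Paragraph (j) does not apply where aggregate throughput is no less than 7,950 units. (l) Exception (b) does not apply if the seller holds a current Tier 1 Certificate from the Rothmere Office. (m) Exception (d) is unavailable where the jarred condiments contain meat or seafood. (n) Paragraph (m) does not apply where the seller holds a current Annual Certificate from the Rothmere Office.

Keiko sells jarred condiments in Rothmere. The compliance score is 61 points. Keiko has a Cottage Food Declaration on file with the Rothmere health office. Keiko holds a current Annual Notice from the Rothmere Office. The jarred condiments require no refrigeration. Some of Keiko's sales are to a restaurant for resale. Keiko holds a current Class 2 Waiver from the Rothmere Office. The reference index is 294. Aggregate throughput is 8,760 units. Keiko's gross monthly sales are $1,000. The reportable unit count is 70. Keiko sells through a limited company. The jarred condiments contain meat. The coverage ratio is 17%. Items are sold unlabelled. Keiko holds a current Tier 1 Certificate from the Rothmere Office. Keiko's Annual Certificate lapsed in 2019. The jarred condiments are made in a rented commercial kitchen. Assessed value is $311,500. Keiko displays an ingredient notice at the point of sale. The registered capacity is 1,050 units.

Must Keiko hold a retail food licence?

No — exception (a) applies; Keiko is not required to hold a retail food licence.

All of (a)'s requirements are met (a current Annual Notice is held; a Cottage Food Declaration is on file). Applying paragraphs (f)–(k): (f) operates (the reportable unit count is 70, below the 71 limit), but is set aside by (g): (g) applies — some sales are to a restaurant for resale. (h) operates (a current Class 2 Waiver is held), but yields to (i): (i) operates against (h): the registered capacity is 1,050 units, meeting the 1,040 units threshold. (j) operates (the coverage ratio is 17%, less than the 19% limit), but is overridden by (k): (k) applies — aggregate throughput is 8,760 units, meeting the 7,950 units threshold. (a) remains available.
Exception (b) fails — the seller operates through a limited company.
Exception (c) requires that each item is individually labelled with the seller's name and address; but items are sold unlabelled, so (c) is unavailable.
All of (d)'s requirements are met (the jarred condiments are shelf-stable; the compliance score is 61 points, under the 63 points limit). But: (m) is triggered — the jarred condiments contain meat. (n) is not engaged (the Annual Certificate is not current), so (m) stands. So (d) is unavailable.
Exception (e) requires that the jarred condiments are produced in the seller's home kitchen; but the jarred condiments are made in a commercial kitchen, not a home kitchen, so (e) is unavailable.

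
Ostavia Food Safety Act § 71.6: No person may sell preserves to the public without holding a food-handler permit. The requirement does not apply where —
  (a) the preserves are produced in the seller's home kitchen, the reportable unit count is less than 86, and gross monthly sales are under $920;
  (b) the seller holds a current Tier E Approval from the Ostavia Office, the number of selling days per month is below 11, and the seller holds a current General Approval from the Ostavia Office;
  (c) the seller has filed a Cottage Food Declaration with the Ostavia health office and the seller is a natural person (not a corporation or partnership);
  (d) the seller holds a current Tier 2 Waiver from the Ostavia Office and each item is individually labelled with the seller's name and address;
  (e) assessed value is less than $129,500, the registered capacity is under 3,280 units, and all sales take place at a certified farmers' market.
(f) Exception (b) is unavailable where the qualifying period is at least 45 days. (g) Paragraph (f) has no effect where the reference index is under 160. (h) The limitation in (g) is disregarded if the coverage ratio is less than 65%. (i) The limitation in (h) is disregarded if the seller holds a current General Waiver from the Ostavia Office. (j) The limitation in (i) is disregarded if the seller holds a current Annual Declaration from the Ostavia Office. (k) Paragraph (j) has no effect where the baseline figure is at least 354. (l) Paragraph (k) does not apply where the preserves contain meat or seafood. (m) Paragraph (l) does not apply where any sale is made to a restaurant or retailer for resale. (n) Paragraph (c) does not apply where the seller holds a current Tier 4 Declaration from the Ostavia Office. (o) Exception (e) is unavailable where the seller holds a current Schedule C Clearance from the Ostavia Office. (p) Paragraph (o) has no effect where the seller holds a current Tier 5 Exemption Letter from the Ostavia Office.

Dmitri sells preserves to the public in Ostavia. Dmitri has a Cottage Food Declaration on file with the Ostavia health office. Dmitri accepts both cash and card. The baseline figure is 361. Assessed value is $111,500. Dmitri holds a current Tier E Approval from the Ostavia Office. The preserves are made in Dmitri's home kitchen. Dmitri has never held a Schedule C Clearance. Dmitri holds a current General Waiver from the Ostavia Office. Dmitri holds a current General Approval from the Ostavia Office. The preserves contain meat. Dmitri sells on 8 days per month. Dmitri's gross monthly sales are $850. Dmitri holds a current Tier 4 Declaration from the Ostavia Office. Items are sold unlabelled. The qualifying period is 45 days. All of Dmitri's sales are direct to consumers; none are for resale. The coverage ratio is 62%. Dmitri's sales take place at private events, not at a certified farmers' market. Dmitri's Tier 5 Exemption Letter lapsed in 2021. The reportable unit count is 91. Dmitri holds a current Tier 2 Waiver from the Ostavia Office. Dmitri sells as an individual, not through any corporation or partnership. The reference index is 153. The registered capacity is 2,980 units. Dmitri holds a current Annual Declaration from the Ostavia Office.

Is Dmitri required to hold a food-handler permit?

Exception (a) fails — the reportable unit count is 91, not less than 86.
Exception (b)'s conditions are all satisfied: a current Tier E Approval is held; the number of selling days per month is 8, below the 11 limit; a current General Approval is held. Turning to paragraphs (f)–(m): (f) operates against (b): the qualifying period is 45 days, meeting the 45 days threshold. (g) is triggered (the reference index is 153, under the 160 limit), but is itself disapplied by (h): (h) operates against (g): the coverage ratio is 62%, less than the 65% limit. (i) applies (a current General Waiver is held), but yields to (j): (j) is triggered — a current Annual Declaration is held. (k) would limit (j) — the baseline figure is 361, meeting the 354 threshold — but (l) sets (k) aside: (l) operates against (k): the preserves contain meat. (m), which would lift (l), is not triggered — no sales are for resale. Exception (b) does not apply.
Exception (c): a Cottage Food Declaration is on file; the seller is a natural person — every condition holds. But: (n) operates against (c): a current Tier 4 Declaration is held. So (c) is unavailable.
Exception (d) requires that each item is individually labelled with the seller's name and address; but items are sold unlabelled, so (d) is unavailable.
Exception (e) requires that all sales take place at a certified farmers' market; but sales are at private events, not a certified farmers' market, so (e) is unavailable.
None of the exceptions is available; § 71.6 applies in full.

Yes — Dmitri must hold a food-handler permit.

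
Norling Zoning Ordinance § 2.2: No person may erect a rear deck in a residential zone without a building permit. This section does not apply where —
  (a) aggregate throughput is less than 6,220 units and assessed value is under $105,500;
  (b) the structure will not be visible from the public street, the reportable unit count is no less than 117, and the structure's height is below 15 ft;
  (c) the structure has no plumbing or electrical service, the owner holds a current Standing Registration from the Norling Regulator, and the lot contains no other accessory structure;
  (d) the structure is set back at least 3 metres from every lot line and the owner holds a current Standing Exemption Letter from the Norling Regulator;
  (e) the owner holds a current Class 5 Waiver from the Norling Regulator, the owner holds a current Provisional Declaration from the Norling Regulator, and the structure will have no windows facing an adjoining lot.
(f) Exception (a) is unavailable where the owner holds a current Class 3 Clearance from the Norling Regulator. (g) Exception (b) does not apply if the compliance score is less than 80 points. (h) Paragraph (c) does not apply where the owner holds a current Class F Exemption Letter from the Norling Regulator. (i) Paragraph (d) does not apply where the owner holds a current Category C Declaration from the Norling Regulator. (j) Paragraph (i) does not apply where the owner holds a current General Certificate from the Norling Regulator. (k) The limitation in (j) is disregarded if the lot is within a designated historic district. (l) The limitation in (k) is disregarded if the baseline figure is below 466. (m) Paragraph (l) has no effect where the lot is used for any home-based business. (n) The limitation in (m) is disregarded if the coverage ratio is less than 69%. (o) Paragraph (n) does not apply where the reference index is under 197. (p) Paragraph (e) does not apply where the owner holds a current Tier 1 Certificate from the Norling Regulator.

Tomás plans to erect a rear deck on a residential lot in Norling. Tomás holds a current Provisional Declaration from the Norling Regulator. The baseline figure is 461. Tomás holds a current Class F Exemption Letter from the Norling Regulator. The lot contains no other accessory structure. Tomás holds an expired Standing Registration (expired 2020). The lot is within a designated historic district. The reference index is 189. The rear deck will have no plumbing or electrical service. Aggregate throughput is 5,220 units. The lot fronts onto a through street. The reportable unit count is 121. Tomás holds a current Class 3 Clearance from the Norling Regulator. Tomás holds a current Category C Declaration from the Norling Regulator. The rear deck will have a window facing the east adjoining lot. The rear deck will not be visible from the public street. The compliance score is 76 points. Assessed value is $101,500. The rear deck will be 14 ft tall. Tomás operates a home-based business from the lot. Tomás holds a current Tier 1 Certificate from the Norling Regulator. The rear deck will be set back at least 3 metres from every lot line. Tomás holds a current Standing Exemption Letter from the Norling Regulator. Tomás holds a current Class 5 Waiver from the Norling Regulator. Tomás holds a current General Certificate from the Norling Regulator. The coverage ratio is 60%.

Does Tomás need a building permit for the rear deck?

Exception (a): aggregate throughput is 5,220 units, less than the 6,220 units limit; assessed value is $101,500, under the $105,500 limit — every condition holds. However, paragraph (f) must be considered: (f) is engaged — a current Class 3 Clearance is held. (a) is therefore removed.
Exception (b)'s conditions are all satisfied: the structure will not be visible from the street; the reportable unit count is 121, meeting the 117 threshold; the structure's height is 14 ft, below the 15 ft limit. But: (g) operates — the compliance score is 76 points, less than the 80 points limit. (b) is therefore removed.
Exception (c) requires that the owner holds a current Standing Registration from the Norling Regulator; but the Standing Registration is not current, so (c) is unavailable.
Exception (d): the setback is at least 3 m on every side; a current Standing Exemption Letter is held — every condition holds. But: (i) operates against (d): a current Category C Declaration is held. (j) would limit (i) — a current General Certificate is held — but (k) sets (j) aside: (k) operates — the lot is in a historic district. (l) is engaged (the baseline figure is 461, below the 466 limit), but is displaced by (m): (m) operates against (l): a home-based business operates on the lot. (n) would limit (m) — the coverage ratio is 60%, less than the 69% limit — but (o) sets (n) aside: (o) operates against (n): the reference index is 189, under the 197 limit. Exception (d) does not apply.
Exception (e) requires that the structure will have no windows facing an adjoining lot; but a window faces an adjoining lot, so (e) is unavailable.
No exception is made out. Tomás falls within the general rule.

Yes — Tomás must obtain a building permit.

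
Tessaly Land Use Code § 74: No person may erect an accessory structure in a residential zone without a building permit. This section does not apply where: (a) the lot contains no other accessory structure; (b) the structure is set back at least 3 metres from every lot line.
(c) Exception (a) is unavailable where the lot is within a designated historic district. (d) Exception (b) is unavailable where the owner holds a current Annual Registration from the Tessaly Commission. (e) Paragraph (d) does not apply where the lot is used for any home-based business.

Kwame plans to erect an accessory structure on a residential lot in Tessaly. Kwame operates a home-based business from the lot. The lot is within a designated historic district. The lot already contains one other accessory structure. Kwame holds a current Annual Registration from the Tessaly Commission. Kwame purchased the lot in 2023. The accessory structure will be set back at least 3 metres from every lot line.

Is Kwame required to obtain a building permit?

Exception (a) does not apply: the lot already has another accessory structure.
All of (b)'s requirements are met (the setback is at least 3 m on every side). Applying paragraphs (d)–(e): (d) is triggered (a current Annual Registration is held), but yields to (e): (e) applies — a home-based business operates on the lot. So (b) applies.

No — exception (b) applies; Kwame does not need a building permit.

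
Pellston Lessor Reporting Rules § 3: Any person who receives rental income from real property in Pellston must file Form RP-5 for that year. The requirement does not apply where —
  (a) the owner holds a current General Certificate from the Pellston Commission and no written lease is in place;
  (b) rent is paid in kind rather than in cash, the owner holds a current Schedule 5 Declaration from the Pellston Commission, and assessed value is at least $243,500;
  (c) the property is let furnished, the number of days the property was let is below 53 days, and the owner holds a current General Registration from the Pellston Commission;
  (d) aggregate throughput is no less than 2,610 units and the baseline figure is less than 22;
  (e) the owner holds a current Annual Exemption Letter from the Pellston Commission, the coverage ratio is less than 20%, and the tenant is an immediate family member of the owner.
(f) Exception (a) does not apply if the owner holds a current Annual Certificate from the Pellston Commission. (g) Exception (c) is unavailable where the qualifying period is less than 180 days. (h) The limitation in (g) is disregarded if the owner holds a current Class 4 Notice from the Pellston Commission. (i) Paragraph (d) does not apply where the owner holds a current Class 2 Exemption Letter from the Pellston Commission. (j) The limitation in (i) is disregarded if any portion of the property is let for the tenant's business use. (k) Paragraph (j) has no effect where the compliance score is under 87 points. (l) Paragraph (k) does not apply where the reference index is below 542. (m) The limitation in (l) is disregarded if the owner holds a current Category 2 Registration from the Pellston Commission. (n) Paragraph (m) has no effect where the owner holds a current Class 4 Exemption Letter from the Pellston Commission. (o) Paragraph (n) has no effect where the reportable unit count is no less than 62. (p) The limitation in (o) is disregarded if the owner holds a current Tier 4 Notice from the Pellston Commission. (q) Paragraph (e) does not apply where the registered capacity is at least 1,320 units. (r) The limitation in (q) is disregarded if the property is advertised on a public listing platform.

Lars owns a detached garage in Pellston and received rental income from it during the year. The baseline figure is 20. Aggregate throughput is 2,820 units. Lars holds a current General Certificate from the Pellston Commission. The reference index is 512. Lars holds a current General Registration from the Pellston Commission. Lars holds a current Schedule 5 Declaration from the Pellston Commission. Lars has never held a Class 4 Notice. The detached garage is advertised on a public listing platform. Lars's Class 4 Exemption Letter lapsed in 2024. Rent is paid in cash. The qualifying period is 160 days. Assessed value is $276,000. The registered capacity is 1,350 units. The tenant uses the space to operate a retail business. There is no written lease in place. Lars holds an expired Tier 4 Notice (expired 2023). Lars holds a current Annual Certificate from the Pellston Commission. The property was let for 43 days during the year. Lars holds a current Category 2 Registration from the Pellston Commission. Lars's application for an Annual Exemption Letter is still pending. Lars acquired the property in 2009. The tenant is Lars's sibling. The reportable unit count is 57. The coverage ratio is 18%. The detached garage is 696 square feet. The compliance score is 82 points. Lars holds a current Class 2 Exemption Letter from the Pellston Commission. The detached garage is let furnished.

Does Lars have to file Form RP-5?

Yes — Lars must file Form RP-5.

Exception (a): a current General Certificate is held; there is no written lease — every condition holds. But applying paragraph (f): (f) operates against (a): a current Annual Certificate is held. Exception (a) does not apply.
Exception (b) fails — rent is paid in cash.
Exception (c): the property is let furnished; the number of days the property was let is 43 days, below the 53 days limit; a current General Registration is held — every condition holds. But: (g) operates against (c): the qualifying period is 160 days, less than the 180 days limit. (h), which would lift (g), is not engaged — no current Class 4 Notice is held. So (c) is unavailable.
Exception (d): aggregate throughput is 2,820 units, meeting the 2,610 units threshold; the baseline figure is 20, less than the 22 limit — every condition holds. Turning to paragraphs (i)–(p): (i) is triggered — a current Class 2 Exemption Letter is held. (j) would limit (i) — the space is let for business use — but (k) sets (j) aside: (k) operates against (j): the compliance score is 82 points, under the 87 points limit. (l) would limit (k) — the reference index is 512, below the 542 limit — but (m) sets (l) aside: (m) applies — a current Category 2 Registration is held. (n) is not engaged (the Class 4 Exemption Letter is not current), so (m) stands. (d) is therefore removed.
Exception (e) fails — there is no Annual Exemption Letter in force.
Every exception is unavailable, so the rule governs.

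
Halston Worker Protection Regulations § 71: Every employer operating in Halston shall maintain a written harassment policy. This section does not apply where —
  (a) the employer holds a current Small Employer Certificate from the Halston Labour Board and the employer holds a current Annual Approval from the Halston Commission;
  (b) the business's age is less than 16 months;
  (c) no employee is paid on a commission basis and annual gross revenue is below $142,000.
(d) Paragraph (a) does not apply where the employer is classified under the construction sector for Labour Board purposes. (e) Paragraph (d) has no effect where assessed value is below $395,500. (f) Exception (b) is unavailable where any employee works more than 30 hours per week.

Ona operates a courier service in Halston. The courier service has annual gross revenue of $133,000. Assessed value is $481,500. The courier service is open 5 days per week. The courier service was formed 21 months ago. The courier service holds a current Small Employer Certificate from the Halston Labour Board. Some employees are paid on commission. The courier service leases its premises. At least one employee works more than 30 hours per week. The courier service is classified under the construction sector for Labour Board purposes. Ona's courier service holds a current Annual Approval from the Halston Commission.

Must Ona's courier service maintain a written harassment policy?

Yes — Ona's courier service must maintain a written harassment policy.

Exception (a) is satisfied on its face — a current Small Employer Certificate is held; a current Annual Approval is held. However, paragraphs (d)–(e) must be considered: (d) applies — the courier service is classified under the construction sector. (e), which would lift (d), is not triggered — assessed value is $481,500, not below $395,500. (a) is therefore removed.
Exception (b) does not apply: the business's age is 21 months, not less than 16 months.
Exception (c) fails — some employees are paid on commission.
No exception displaces § 71.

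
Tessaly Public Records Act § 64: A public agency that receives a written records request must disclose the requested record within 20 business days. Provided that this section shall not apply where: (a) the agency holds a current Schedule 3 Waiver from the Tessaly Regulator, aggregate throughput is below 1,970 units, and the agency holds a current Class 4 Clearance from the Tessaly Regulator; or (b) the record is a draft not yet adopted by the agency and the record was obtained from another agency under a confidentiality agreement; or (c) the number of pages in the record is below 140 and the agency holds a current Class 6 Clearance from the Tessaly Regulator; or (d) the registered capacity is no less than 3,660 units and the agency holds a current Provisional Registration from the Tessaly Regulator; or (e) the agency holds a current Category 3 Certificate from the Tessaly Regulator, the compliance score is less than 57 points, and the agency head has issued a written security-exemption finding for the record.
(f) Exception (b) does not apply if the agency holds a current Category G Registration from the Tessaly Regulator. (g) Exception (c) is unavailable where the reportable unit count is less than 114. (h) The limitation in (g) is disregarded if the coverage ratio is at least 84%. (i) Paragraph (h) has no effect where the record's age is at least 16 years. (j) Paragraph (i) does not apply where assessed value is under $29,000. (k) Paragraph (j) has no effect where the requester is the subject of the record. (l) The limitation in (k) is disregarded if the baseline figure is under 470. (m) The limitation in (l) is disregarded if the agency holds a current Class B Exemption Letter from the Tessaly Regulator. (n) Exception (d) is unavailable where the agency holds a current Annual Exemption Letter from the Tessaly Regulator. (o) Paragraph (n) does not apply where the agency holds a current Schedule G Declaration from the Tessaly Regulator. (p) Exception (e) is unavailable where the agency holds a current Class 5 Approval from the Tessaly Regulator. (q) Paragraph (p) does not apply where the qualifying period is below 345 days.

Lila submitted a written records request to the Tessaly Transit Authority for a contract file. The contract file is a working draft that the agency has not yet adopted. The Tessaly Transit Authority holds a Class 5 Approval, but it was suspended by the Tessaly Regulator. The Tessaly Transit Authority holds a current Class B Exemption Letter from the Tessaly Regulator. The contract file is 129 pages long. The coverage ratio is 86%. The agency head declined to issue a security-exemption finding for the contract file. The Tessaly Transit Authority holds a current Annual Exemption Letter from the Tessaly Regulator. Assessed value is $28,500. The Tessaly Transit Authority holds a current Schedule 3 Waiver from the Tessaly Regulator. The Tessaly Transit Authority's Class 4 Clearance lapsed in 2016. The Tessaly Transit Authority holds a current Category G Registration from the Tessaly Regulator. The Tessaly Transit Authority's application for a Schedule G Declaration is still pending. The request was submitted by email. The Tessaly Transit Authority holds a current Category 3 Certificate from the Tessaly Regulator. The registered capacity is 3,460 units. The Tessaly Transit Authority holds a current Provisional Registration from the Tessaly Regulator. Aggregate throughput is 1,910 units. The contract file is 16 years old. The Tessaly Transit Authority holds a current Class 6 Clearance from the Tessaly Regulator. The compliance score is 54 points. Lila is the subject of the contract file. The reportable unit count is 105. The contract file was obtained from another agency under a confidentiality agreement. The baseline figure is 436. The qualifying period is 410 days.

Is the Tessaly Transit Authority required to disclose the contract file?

Yes — the Tessaly Transit Authority must disclose the contract file.

Exception (a) requires that the agency holds a current Class 4 Clearance from the Tessaly Regulator; but the Class 4 Clearance is not current, so (a) is unavailable.
Exception (b)'s conditions are all satisfied: the contract file is an unadopted draft; the contract file was obtained under a confidentiality agreement. However, paragraph (f) must be considered: (f) operates against (b): a current Category G Registration is held. So (b) is unavailable.
Exception (c)'s conditions are all satisfied: the number of pages in the record is 129, below the 140 limit; a current Class 6 Clearance is held. However, paragraphs (g)–(m) must be considered: (g) applies — the reportable unit count is 105, less than the 114 limit. (h) would limit (g) — the coverage ratio is 86%, meeting the 84% threshold — but (i) sets (h) aside: (i) operates against (h): the record's age is 16 years, meeting the 16 years threshold. (j) is engaged (assessed value is $28,500, under the $29,000 limit), but is overridden by (k): (k) applies — Lila is the subject of the contract file. (l) is triggered (the baseline figure is 436, under the 470 limit), but is displaced by (m): (m) operates against (l): a current Class B Exemption Letter is held. (c) is therefore removed.
Exception (d) fails — the registered capacity is 3,460 units, short of 3,660 units.
Exception (e) does not apply: the agency head declined to issue a security-exemption finding.
None of the exceptions is available; § 64 applies in full.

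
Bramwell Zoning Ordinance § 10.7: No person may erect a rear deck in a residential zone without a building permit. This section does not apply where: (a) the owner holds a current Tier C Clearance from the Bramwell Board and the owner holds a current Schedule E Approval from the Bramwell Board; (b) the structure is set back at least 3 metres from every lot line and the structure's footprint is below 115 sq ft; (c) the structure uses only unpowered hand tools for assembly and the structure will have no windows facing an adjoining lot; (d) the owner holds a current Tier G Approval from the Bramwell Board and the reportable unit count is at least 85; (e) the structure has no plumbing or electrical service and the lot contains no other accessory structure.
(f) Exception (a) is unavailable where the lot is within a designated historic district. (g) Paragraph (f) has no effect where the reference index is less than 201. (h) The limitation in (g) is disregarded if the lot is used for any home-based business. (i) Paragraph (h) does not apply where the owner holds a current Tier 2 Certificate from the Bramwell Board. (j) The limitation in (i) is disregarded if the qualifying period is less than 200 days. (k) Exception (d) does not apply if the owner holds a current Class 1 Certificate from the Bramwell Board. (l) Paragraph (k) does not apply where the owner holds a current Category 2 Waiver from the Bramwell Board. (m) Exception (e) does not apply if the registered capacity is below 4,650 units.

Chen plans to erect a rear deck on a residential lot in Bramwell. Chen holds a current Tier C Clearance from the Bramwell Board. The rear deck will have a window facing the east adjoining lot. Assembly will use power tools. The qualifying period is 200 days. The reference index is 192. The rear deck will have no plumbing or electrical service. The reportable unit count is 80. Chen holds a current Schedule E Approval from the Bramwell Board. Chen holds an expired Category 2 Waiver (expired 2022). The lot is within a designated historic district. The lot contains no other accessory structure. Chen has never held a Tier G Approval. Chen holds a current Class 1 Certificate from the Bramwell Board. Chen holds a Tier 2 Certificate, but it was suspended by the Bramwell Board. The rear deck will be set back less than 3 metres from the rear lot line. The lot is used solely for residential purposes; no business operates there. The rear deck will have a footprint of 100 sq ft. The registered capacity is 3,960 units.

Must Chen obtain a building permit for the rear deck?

No — exception (a) applies; Chen does not need a building permit.

Exception (a)'s conditions are all satisfied: a current Tier C Clearance is held; a current Schedule E Approval is held. Applying paragraphs (f)–(j): (f) would limit (a) — the lot is in a historic district — but (g) sets (f) aside: (g) is engaged — the reference index is 192, less than the 201 limit. (h) does not operate here (the lot is solely residential), so (g) stands. So (a) applies.
Exception (b) fails — the rear setback is under 3 m.
Exception (c) does not apply: assembly uses power tools.
Exception (d) requires that the owner holds a current Tier G Approval from the Bramwell Board; but the Tier G Approval is not current, so (d) is unavailable.
All of (e)'s requirements are met (there is no plumbing or electrical service; the lot has no other accessory structure). But: (m) applies — the registered capacity is 3,960 units, below the 4,650 units limit. So (e) is unavailable.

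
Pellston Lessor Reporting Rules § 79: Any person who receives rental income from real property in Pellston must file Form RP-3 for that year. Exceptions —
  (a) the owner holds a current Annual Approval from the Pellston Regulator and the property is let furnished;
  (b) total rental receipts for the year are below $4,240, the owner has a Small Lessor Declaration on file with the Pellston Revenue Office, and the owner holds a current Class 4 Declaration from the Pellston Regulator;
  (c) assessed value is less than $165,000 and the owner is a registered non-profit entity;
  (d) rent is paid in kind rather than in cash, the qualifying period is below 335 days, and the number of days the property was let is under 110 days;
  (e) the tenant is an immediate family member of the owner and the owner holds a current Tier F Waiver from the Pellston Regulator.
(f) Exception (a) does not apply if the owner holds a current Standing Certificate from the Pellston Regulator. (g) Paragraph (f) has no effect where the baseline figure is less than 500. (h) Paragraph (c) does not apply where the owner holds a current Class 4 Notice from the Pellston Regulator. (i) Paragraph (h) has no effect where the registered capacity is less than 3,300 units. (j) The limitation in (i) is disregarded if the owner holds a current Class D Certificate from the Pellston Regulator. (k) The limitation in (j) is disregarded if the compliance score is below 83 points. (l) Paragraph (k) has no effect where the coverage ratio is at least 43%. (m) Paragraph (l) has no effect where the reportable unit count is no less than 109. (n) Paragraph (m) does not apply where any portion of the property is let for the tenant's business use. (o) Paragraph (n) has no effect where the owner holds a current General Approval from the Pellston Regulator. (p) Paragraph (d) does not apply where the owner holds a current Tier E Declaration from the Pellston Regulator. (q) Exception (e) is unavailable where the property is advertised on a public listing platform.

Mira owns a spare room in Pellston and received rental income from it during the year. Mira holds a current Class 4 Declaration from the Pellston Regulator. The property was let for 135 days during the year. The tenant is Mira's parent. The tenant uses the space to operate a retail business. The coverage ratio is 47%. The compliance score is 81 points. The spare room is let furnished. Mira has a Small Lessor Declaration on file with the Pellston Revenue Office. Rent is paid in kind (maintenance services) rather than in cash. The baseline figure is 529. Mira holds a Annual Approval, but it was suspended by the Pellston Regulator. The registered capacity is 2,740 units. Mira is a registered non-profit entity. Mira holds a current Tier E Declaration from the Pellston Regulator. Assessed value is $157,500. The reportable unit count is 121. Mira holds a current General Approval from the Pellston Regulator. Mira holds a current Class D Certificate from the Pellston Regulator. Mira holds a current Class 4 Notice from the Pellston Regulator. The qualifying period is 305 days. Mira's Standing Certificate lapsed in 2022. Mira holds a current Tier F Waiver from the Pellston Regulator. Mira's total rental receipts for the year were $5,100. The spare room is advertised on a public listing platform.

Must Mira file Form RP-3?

Exception (a) does not apply: there is no Annual Approval in force.
Exception (b) requires that total rental receipts for the year are below $4,240; but total rental receipts for the year are $5,100, not below $4,240, so (b) is unavailable.
Exception (c): assessed value is $157,500, less than the $165,000 limit; Mira is a registered non-profit — every condition holds. Applying paragraphs (h)–(o): (h) would limit (c) — a current Class 4 Notice is held — but (i) sets (h) aside: (i) operates against (h): the registered capacity is 2,740 units, less than the 3,300 units limit. (j) would limit (i) — a current Class D Certificate is held — but (k) sets (j) aside: (k) is engaged — the compliance score is 81 points, below the 83 points limit. (l) is engaged (the coverage ratio is 47%, meeting the 43% threshold), but yields to (m): (m) operates against (l): the reportable unit count is 121, meeting the 109 threshold. (n) operates (the space is let for business use), but yields to (o): (o) is triggered — a current General Approval is held. (c) remains available.
Exception (d) requires that the number of days the property was let is under 110 days; but the number of days the property was let is 135 days, not under 110 days, so (d) is unavailable.
Exception (e) is satisfied on its face — the tenant is an immediate family member; a current Tier F Waiver is held. But applying paragraph (q): (q) operates against (e): the property is publicly advertised. (e) is therefore removed.

No — exception (c) applies; Mira is not required to file Form RP-3.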